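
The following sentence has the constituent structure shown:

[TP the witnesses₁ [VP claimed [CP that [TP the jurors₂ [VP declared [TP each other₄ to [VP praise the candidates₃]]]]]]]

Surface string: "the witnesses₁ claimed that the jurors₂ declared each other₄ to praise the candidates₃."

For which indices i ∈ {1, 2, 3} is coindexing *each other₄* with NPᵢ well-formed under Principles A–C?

*each other* is an anaphor, so Principle A applies: it must be bound in its binding domain.
Binding domain of *each other₄*: the embedded TP, whose subject is the jurors₂.
*the witnesses₁* c-commands the anaphor but is outside its binding domain → cannot satisfy Principle A.
*the jurors₂* c-commands the anaphor within its binding domain → licit binder.
*the candidates₃* does not c-command the anaphor → cannot bind it.

{2}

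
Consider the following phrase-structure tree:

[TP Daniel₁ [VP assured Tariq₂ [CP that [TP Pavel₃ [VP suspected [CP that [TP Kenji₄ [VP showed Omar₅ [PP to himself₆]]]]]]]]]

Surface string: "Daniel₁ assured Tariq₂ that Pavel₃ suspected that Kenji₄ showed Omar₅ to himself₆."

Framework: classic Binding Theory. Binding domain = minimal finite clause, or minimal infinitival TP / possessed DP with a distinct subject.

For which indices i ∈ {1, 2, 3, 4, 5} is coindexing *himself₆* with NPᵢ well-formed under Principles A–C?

{4, 5}

*himself* is an anaphor, so Principle A applies: it must be bound in its binding domain.
Binding domain of *himself₆*: the embedded TP, whose subject is Kenji₄.
*Daniel₁* c-commands the anaphor but is outside its binding domain → cannot satisfy Principle A.
*Tariq₂* c-commands the anaphor but is outside its binding domain → cannot satisfy Principle A.
*Pavel₃* c-commands the anaphor but is outside its binding domain → cannot satisfy Principle A.
*Kenji₄* c-commands the anaphor within its binding domain → licit binder.
*Omar₅* c-commands the anaphor within its binding domain → licit binder.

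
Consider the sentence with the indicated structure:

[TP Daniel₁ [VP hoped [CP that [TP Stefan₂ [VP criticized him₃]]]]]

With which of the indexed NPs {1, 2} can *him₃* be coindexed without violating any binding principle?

{1}

*him* is a pronoun, so Principle B applies: it must be free in its binding domain.
Binding domain of *him₃*: the embedded TP, whose subject is Stefan₂.
*Daniel₁* c-commands the pronoun but from outside its binding domain, and is not c-commanded by it → coindexation permitted.
*Stefan₂* c-commands the pronoun within its binding domain → coindexation would violate Principle B.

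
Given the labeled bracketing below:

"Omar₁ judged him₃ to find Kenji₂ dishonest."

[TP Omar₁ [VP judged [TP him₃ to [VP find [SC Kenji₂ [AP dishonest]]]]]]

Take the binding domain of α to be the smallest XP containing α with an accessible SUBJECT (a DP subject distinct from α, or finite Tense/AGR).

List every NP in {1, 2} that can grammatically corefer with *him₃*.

none

*him* is a pronoun, so Principle B applies: it must be free in its binding domain.
Binding domain of *him₃*: the matrix TP, whose subject is Omar₁.
*Omar₁* c-commands the pronoun within its binding domain → coindexation would violate Principle B.
*Kenji₂*: the pronoun c-commands this R-expression → coindexation would violate Principle C on *Kenji₂*.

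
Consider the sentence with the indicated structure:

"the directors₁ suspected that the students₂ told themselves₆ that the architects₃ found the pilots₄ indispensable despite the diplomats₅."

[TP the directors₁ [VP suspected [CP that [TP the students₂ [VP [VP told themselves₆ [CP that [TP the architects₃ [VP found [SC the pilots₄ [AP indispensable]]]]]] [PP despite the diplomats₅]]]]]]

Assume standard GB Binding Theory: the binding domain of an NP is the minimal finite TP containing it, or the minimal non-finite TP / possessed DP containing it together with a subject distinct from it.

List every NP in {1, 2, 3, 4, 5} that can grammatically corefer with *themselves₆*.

*themselves* is an anaphor, so Principle A applies: it must be bound in its binding domain.
Binding domain of *themselves₆*: the embedded TP, whose subject is the students₂.
*the directors₁* c-commands the anaphor but is outside its binding domain → cannot satisfy Principle A.
*the students₂* c-commands the anaphor within its binding domain → licit binder.
*the architects₃* does not c-command the anaphor → cannot bind it.
*the pilots₄* does not c-command the anaphor → cannot bind it.
*the diplomats₅* does not c-command the anaphor → cannot bind it.

{2}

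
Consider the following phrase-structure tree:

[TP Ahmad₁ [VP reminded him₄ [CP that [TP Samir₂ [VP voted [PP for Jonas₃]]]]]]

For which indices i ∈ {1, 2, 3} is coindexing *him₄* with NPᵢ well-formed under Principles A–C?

*him* is a pronoun, so Principle B applies: it must be free in its binding domain.
Binding domain of *him₄*: the matrix TP, whose subject is Ahmad₁.
*Ahmad₁* c-commands the pronoun within its binding domain → coindexation would violate Principle B.
*Samir₂*: the pronoun c-commands this R-expression → coindexation would violate Principle C on *Samir₂*.
*Jonas₃*: the pronoun c-commands this R-expression → coindexation would violate Principle C on *Jonas₃*.

none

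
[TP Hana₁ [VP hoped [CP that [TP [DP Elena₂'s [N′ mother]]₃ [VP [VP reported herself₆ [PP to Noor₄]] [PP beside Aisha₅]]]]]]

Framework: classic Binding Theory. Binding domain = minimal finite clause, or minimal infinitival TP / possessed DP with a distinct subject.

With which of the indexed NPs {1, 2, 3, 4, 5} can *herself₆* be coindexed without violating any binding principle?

*herself* is an anaphor, so Principle A applies: it must be bound in its binding domain.
Binding domain of *herself₆*: the embedded TP, whose subject is [Elena₂'s mother]₃.
*Hana₁* c-commands the anaphor but is outside its binding domain → cannot satisfy Principle A.
*Elena₂* does not c-command the anaphor → cannot bind it.
*[Elena₂'s mother]₃* c-commands the anaphor within its binding domain → licit binder.
*Noor₄* does not c-command the anaphor → cannot bind it.
*Aisha₅* does not c-command the anaphor → cannot bind it.

{3}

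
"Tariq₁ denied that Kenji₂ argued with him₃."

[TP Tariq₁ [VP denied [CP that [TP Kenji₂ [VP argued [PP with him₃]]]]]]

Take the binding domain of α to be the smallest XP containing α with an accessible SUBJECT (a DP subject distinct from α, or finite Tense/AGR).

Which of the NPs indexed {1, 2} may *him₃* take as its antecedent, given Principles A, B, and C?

{1}

*him* is a pronoun, so Principle B applies: it must be free in its binding domain.
Binding domain of *him₃*: the embedded TP, whose subject is Kenji₂.
*Tariq₁* c-commands the pronoun but from outside its binding domain, and is not c-commanded by it → coindexation permitted.
*Kenji₂* c-commands the pronoun within its binding domain → coindexation would violate Principle B.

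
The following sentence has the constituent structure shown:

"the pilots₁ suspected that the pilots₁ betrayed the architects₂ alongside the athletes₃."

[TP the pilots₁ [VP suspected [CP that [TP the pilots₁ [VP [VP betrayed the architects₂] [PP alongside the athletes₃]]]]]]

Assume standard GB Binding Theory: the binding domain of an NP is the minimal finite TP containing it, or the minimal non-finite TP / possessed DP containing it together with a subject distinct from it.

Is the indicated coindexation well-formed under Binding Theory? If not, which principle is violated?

Principle C

The two coindexed NPs are *the pilots₁* (the lower occurrence) and *the pilots₁* (the higher occurrence).
*the pilots₁* (the lower occurrence) is an R-expression. Principle C requires it to be free everywhere.
*the pilots₁* (the higher occurrence) c-commands it and carries the same index.
The R-expression is bound → Principle C violation.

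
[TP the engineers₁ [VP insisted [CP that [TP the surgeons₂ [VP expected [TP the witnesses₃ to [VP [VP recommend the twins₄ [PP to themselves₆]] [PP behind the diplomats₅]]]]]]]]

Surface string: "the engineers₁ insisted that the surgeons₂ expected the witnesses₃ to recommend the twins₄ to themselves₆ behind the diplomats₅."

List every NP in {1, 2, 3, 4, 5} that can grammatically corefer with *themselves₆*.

{3, 4}

*themselves* is an anaphor, so Principle A applies: it must be bound in its binding domain.
Binding domain of *themselves₆*: the embedded TP, whose subject is the witnesses₃.
*the engineers₁* c-commands the anaphor but is outside its binding domain → cannot satisfy Principle A.
*the surgeons₂* c-commands the anaphor but is outside its binding domain → cannot satisfy Principle A.
*the witnesses₃* c-commands the anaphor within its binding domain → licit binder.
*the twins₄* c-commands the anaphor within its binding domain → licit binder.
*the diplomats₅* does not c-command the anaphor → cannot bind it.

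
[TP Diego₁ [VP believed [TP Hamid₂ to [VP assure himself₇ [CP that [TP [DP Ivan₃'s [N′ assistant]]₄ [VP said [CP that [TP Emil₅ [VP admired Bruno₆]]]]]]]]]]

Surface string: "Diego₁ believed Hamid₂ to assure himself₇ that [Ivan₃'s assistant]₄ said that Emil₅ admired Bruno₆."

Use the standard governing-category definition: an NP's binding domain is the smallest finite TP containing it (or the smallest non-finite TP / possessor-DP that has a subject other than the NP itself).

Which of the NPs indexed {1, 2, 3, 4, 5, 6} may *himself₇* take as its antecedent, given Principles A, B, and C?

{2}

*himself* is an anaphor, so Principle A applies: it must be bound in its binding domain.
Binding domain of *himself₇*: the embedded TP, whose subject is Hamid₂.
*Diego₁* c-commands the anaphor but is outside its binding domain → cannot satisfy Principle A.
*Hamid₂* c-commands the anaphor within its binding domain → licit binder.
*Ivan₃* does not c-command the anaphor → cannot bind it.
*[Ivan₃'s assistant]₄* does not c-command the anaphor → cannot bind it.
*Emil₅* does not c-command the anaphor → cannot bind it.
*Bruno₆* does not c-command the anaphor → cannot bind it.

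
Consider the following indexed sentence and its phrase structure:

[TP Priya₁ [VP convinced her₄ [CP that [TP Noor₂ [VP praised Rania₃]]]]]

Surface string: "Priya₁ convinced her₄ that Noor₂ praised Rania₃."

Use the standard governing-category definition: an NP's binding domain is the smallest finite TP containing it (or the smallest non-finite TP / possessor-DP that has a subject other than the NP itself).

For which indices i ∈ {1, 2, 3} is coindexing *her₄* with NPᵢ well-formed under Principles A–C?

*her* is a pronoun, so Principle B applies: it must be free in its binding domain.
Binding domain of *her₄*: the matrix TP, whose subject is Priya₁.
*Priya₁* c-commands the pronoun within its binding domain → coindexation would violate Principle B.
*Noor₂*: the pronoun c-commands this R-expression → coindexation would violate Principle C on *Noor₂*.
*Rania₃*: the pronoun c-commands this R-expression → coindexation would violate Principle C on *Rania₃*.

none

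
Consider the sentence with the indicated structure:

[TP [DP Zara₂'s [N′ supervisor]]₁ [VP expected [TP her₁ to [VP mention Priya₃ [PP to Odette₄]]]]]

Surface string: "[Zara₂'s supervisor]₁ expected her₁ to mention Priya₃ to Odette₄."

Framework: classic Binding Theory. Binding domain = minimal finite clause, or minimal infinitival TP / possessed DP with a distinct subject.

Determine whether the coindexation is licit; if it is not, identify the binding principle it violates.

Principle B

The two coindexed NPs are *[Zara₂'s supervisor]₁* and *her₁*.
*her₁* is a pronoun. Its binding domain is the matrix TP, whose subject is [Zara₂'s supervisor]₁.
*[Zara₂'s supervisor]₁* c-commands it within that domain and carries the same index.
The pronoun is locally bound → Principle B violation.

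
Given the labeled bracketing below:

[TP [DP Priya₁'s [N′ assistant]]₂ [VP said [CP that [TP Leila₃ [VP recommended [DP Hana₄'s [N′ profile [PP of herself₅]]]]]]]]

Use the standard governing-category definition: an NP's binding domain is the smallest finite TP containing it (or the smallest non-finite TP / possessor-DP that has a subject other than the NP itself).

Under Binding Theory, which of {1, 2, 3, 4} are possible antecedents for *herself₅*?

*herself* is an anaphor, so Principle A applies: it must be bound in its binding domain.
Binding domain of *herself₅*: the possessed DP, whose subject is Hana₄.
*Priya₁* does not c-command the anaphor → cannot bind it.
*[Priya₁'s assistant]₂* c-commands the anaphor but is outside its binding domain → cannot satisfy Principle A.
*Leila₃* c-commands the anaphor but is outside its binding domain → cannot satisfy Principle A.
*Hana₄* c-commands the anaphor within its binding domain → licit binder.

{4}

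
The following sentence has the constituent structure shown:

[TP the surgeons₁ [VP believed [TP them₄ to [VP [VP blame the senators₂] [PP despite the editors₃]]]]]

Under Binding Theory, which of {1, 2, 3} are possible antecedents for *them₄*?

none

*them* is a pronoun, so Principle B applies: it must be free in its binding domain.
Binding domain of *them₄*: the matrix TP, whose subject is the surgeons₁.
*the surgeons₁* c-commands the pronoun within its binding domain → coindexation would violate Principle B.
*the senators₂*: the pronoun c-commands this R-expression → coindexation would violate Principle C on *the senators₂*.
*the editors₃*: the pronoun c-commands this R-expression → coindexation would violate Principle C on *the editors₃*.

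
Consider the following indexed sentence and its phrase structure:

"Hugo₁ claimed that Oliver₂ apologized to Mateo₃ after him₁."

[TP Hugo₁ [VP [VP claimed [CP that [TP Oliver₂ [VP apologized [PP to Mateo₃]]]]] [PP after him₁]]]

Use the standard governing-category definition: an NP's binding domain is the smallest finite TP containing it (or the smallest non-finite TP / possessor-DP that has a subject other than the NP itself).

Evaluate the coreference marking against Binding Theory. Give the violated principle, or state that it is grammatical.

The two coindexed NPs are *Hugo₁* and *him₁*.
*him₁* is a pronoun. Its binding domain is the matrix TP, whose subject is Hugo₁.
*Hugo₁* c-commands it within that domain and carries the same index.
The pronoun is locally bound → Principle B violation.

Principle B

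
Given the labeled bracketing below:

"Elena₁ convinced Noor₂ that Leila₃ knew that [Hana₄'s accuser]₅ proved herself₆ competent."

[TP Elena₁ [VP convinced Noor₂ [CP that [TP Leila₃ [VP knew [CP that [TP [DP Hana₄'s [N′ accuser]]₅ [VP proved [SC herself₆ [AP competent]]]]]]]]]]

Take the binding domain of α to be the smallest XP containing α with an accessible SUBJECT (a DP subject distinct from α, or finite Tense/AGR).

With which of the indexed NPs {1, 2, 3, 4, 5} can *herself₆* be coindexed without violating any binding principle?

*herself* is an anaphor, so Principle A applies: it must be bound in its binding domain.
Binding domain of *herself₆*: the embedded TP, whose subject is [Hana₄'s accuser]₅.
*Elena₁* c-commands the anaphor but is outside its binding domain → cannot satisfy Principle A.
*Noor₂* c-commands the anaphor but is outside its binding domain → cannot satisfy Principle A.
*Leila₃* c-commands the anaphor but is outside its binding domain → cannot satisfy Principle A.
*Hana₄* does not c-command the anaphor → cannot bind it.
*[Hana₄'s accuser]₅* c-commands the anaphor within its binding domain → licit binder.

{5}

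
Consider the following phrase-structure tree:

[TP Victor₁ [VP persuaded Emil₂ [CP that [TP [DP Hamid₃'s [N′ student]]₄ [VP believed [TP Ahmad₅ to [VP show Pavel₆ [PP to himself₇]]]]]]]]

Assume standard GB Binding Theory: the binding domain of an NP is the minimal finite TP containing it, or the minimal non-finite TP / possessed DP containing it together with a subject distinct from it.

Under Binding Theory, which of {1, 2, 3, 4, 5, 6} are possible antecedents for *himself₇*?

*himself* is an anaphor, so Principle A applies: it must be bound in its binding domain.
Binding domain of *himself₇*: the embedded TP, whose subject is Ahmad₅.
*Victor₁* c-commands the anaphor but is outside its binding domain → cannot satisfy Principle A.
*Emil₂* c-commands the anaphor but is outside its binding domain → cannot satisfy Principle A.
*Hamid₃* does not c-command the anaphor → cannot bind it.
*[Hamid₃'s student]₄* c-commands the anaphor but is outside its binding domain → cannot satisfy Principle A.
*Ahmad₅* c-commands the anaphor within its binding domain → licit binder.
*Pavel₆* c-commands the anaphor within its binding domain → licit binder.

{5, 6}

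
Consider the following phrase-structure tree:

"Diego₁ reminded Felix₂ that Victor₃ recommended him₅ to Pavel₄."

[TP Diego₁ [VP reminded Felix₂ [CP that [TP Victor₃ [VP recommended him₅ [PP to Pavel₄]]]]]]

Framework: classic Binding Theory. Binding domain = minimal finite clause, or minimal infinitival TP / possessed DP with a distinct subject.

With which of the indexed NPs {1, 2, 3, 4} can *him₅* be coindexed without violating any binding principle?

{1, 2}

*him* is a pronoun, so Principle B applies: it must be free in its binding domain.
Binding domain of *him₅*: the embedded TP, whose subject is Victor₃.
*Diego₁* c-commands the pronoun but from outside its binding domain, and is not c-commanded by it → coindexation permitted.
*Felix₂* c-commands the pronoun but from outside its binding domain, and is not c-commanded by it → coindexation permitted.
*Victor₃* c-commands the pronoun within its binding domain → coindexation would violate Principle B.
*Pavel₄*: the pronoun c-commands this R-expression → coindexation would violate Principle C on *Pavel₄*.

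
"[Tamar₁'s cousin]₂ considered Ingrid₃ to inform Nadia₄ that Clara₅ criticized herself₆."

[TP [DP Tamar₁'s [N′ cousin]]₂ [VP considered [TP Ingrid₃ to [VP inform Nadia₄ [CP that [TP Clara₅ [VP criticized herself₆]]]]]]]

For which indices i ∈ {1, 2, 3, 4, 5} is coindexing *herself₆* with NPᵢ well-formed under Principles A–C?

*herself* is an anaphor, so Principle A applies: it must be bound in its binding domain.
Binding domain of *herself₆*: the embedded TP, whose subject is Clara₅.
*Tamar₁* does not c-command the anaphor → cannot bind it.
*[Tamar₁'s cousin]₂* c-commands the anaphor but is outside its binding domain → cannot satisfy Principle A.
*Ingrid₃* c-commands the anaphor but is outside its binding domain → cannot satisfy Principle A.
*Nadia₄* c-commands the anaphor but is outside its binding domain → cannot satisfy Principle A.
*Clara₅* c-commands the anaphor within its binding domain → licit binder.

{5}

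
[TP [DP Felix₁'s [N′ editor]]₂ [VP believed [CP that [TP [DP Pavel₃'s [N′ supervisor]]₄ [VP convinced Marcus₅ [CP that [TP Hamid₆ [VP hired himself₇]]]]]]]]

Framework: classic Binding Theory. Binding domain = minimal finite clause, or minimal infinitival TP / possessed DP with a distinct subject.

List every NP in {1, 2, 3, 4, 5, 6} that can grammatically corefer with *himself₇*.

*himself* is an anaphor, so Principle A applies: it must be bound in its binding domain.
Binding domain of *himself₇*: the embedded TP, whose subject is Hamid₆.
*Felix₁* does not c-command the anaphor → cannot bind it.
*[Felix₁'s editor]₂* c-commands the anaphor but is outside its binding domain → cannot satisfy Principle A.
*Pavel₃* does not c-command the anaphor → cannot bind it.
*[Pavel₃'s supervisor]₄* c-commands the anaphor but is outside its binding domain → cannot satisfy Principle A.
*Marcus₅* c-commands the anaphor but is outside its binding domain → cannot satisfy Principle A.
*Hamid₆* c-commands the anaphor within its binding domain → licit binder.

{6}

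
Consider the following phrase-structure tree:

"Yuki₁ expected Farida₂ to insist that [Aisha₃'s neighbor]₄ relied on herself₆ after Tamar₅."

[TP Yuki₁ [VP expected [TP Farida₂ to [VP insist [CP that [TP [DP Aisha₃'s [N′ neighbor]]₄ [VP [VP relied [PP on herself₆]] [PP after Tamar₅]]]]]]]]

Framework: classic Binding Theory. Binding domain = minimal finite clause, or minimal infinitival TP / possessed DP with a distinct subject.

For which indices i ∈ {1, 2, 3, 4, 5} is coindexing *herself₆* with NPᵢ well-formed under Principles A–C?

*herself* is an anaphor, so Principle A applies: it must be bound in its binding domain.
Binding domain of *herself₆*: the embedded TP, whose subject is [Aisha₃'s neighbor]₄.
*Yuki₁* c-commands the anaphor but is outside its binding domain → cannot satisfy Principle A.
*Farida₂* c-commands the anaphor but is outside its binding domain → cannot satisfy Principle A.
*Aisha₃* does not c-command the anaphor → cannot bind it.
*[Aisha₃'s neighbor]₄* c-commands the anaphor within its binding domain → licit binder.
*Tamar₅* does not c-command the anaphor → cannot bind it.

{4}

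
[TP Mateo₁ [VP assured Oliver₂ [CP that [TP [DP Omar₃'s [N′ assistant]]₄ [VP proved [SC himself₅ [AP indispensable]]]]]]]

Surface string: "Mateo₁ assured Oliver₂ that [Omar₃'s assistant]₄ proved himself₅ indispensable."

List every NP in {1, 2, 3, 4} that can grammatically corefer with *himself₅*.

*himself* is an anaphor, so Principle A applies: it must be bound in its binding domain.
Binding domain of *himself₅*: the embedded TP, whose subject is [Omar₃'s assistant]₄.
*Mateo₁* c-commands the anaphor but is outside its binding domain → cannot satisfy Principle A.
*Oliver₂* c-commands the anaphor but is outside its binding domain → cannot satisfy Principle A.
*Omar₃* does not c-command the anaphor → cannot bind it.
*[Omar₃'s assistant]₄* c-commands the anaphor within its binding domain → licit binder.

{4}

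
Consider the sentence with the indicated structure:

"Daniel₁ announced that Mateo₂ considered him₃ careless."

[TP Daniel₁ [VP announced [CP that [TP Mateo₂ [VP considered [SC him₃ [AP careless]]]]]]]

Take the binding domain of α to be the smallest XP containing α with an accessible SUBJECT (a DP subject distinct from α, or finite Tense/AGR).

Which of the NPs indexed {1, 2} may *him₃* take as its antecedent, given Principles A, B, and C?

*him* is a pronoun, so Principle B applies: it must be free in its binding domain.
Binding domain of *him₃*: the embedded TP, whose subject is Mateo₂.
*Daniel₁* c-commands the pronoun but from outside its binding domain, and is not c-commanded by it → coindexation permitted.
*Mateo₂* c-commands the pronoun within its binding domain → coindexation would violate Principle B.

{1}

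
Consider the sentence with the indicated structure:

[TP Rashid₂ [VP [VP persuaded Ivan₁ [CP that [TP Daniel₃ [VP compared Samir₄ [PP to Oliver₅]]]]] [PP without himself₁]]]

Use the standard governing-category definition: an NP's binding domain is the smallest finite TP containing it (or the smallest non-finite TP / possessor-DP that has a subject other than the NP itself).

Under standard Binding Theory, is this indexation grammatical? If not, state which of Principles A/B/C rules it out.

Principle A

The two coindexed NPs are *Ivan₁* and *himself₁*.
*himself₁* is an anaphor. Principle A requires it to be bound within its binding domain — the matrix TP, whose subject is Rashid₂.
Within that domain it is c-commanded by *Rashid₂*, which does not share its index.
*Ivan₁* does not c-command the anaphor at all.
The anaphor is unbound in its domain → Principle A violation.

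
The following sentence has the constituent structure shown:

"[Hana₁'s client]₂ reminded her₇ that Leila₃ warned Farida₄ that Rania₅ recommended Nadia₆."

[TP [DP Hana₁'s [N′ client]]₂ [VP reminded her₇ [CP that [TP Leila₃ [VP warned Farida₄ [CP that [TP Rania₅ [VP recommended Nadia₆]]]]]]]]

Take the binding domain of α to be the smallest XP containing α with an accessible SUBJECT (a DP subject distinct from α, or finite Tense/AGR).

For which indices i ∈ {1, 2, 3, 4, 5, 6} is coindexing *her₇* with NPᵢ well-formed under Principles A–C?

*her* is a pronoun, so Principle B applies: it must be free in its binding domain.
Binding domain of *her₇*: the matrix TP, whose subject is [Hana₁'s client]₂.
*Hana₁* and the pronoun do not c-command one another → neither Principle B nor Principle C is at stake; coindexation permitted.
*[Hana₁'s client]₂* c-commands the pronoun within its binding domain → coindexation would violate Principle B.
*Leila₃*: the pronoun c-commands this R-expression → coindexation would violate Principle C on *Leila₃*.
*Farida₄*: the pronoun c-commands this R-expression → coindexation would violate Principle C on *Farida₄*.
*Rania₅*: the pronoun c-commands this R-expression → coindexation would violate Principle C on *Rania₅*.
*Nadia₆*: the pronoun c-commands this R-expression → coindexation would violate Principle C on *Nadia₆*.

{1}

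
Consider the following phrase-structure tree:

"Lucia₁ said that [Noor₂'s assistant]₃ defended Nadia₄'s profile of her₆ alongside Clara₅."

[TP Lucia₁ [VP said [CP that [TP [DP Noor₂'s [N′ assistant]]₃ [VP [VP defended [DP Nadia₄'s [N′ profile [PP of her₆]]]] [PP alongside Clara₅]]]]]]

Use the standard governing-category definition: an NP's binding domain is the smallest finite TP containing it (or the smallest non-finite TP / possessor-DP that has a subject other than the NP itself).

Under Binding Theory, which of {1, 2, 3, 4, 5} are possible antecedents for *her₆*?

*her* is a pronoun, so Principle B applies: it must be free in its binding domain.
Binding domain of *her₆*: the possessed DP, whose subject is Nadia₄.
*Lucia₁* c-commands the pronoun but from outside its binding domain, and is not c-commanded by it → coindexation permitted.
*Noor₂* and the pronoun do not c-command one another → neither Principle B nor Principle C is at stake; coindexation permitted.
*[Noor₂'s assistant]₃* c-commands the pronoun but from outside its binding domain, and is not c-commanded by it → coindexation permitted.
*Nadia₄* c-commands the pronoun within its binding domain → coindexation would violate Principle B.
*Clara₅* and the pronoun do not c-command one another → neither Principle B nor Principle C is at stake; coindexation permitted.

{1, 2, 3, 5}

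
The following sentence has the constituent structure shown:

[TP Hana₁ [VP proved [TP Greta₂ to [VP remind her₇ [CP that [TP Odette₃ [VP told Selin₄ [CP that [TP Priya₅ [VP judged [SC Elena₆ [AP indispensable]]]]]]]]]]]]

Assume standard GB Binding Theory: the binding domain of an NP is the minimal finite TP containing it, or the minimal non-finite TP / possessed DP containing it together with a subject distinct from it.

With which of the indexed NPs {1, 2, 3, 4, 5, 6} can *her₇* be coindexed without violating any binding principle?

{1}

*her* is a pronoun, so Principle B applies: it must be free in its binding domain.
Binding domain of *her₇*: the embedded TP, whose subject is Greta₂.
*Hana₁* c-commands the pronoun but from outside its binding domain, and is not c-commanded by it → coindexation permitted.
*Greta₂* c-commands the pronoun within its binding domain → coindexation would violate Principle B.
*Odette₃*: the pronoun c-commands this R-expression → coindexation would violate Principle C on *Odette₃*.
*Selin₄*: the pronoun c-commands this R-expression → coindexation would violate Principle C on *Selin₄*.
*Priya₅*: the pronoun c-commands this R-expression → coindexation would violate Principle C on *Priya₅*.
*Elena₆*: the pronoun c-commands this R-expression → coindexation would violate Principle C on *Elena₆*.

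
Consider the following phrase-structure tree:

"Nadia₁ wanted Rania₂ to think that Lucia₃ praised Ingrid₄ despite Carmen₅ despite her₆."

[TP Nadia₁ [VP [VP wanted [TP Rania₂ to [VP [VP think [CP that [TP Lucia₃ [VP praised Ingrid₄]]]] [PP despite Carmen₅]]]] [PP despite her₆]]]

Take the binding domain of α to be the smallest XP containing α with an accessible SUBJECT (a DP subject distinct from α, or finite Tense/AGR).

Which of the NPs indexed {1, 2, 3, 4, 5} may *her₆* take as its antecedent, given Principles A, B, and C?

*her* is a pronoun, so Principle B applies: it must be free in its binding domain.
Binding domain of *her₆*: the matrix TP, whose subject is Nadia₁.
*Nadia₁* c-commands the pronoun within its binding domain → coindexation would violate Principle B.
*Rania₂* and the pronoun do not c-command one another → neither Principle B nor Principle C is at stake; coindexation permitted.
*Lucia₃* and the pronoun do not c-command one another → neither Principle B nor Principle C is at stake; coindexation permitted.
*Ingrid₄* and the pronoun do not c-command one another → neither Principle B nor Principle C is at stake; coindexation permitted.
*Carmen₅* and the pronoun do not c-command one another → neither Principle B nor Principle C is at stake; coindexation permitted.

{2, 3, 4, 5}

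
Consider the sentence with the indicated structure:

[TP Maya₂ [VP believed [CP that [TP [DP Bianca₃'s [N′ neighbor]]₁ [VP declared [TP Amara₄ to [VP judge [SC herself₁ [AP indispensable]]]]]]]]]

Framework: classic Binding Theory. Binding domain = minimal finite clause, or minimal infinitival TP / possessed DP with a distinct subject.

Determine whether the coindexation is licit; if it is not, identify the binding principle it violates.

Principle A

The two coindexed NPs are *[Bianca₃'s neighbor]₁* and *herself₁*.
*herself₁* is an anaphor. Principle A requires it to be bound within its binding domain — the embedded TP, whose subject is Amara₄.
Within that domain it is c-commanded by *Amara₄*, which does not share its index.
*[Bianca₃'s neighbor]₁* does c-command the anaphor, but from outside its binding domain.
The anaphor is unbound in its domain → Principle A violation.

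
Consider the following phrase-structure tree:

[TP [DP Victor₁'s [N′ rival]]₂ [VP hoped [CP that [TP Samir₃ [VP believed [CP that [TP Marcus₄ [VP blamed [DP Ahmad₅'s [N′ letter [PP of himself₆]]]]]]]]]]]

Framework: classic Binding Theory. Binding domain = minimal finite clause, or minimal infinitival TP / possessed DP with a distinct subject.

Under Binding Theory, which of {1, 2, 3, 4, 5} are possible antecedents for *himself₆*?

*himself* is an anaphor, so Principle A applies: it must be bound in its binding domain.
Binding domain of *himself₆*: the possessed DP, whose subject is Ahmad₅.
*Victor₁* does not c-command the anaphor → cannot bind it.
*[Victor₁'s rival]₂* c-commands the anaphor but is outside its binding domain → cannot satisfy Principle A.
*Samir₃* c-commands the anaphor but is outside its binding domain → cannot satisfy Principle A.
*Marcus₄* c-commands the anaphor but is outside its binding domain → cannot satisfy Principle A.
*Ahmad₅* c-commands the anaphor within its binding domain → licit binder.

{5}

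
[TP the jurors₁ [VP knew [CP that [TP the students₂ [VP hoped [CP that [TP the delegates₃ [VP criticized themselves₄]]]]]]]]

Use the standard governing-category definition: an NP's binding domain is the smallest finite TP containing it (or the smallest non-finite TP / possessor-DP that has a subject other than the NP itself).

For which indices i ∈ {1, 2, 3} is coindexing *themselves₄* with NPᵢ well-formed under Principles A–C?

{3}

*themselves* is an anaphor, so Principle A applies: it must be bound in its binding domain.
Binding domain of *themselves₄*: the embedded TP, whose subject is the delegates₃.
*the jurors₁* c-commands the anaphor but is outside its binding domain → cannot satisfy Principle A.
*the students₂* c-commands the anaphor but is outside its binding domain → cannot satisfy Principle A.
*the delegates₃* c-commands the anaphor within its binding domain → licit binder.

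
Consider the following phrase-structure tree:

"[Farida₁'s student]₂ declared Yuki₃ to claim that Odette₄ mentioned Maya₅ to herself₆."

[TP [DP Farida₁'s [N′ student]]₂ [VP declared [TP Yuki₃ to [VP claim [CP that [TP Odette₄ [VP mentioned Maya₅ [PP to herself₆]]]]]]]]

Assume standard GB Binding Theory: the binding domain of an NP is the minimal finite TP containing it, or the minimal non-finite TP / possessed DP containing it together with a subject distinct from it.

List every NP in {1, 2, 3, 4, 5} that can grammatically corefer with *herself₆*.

{4, 5}

*herself* is an anaphor, so Principle A applies: it must be bound in its binding domain.
Binding domain of *herself₆*: the embedded TP, whose subject is Odette₄.
*Farida₁* does not c-command the anaphor → cannot bind it.
*[Farida₁'s student]₂* c-commands the anaphor but is outside its binding domain → cannot satisfy Principle A.
*Yuki₃* c-commands the anaphor but is outside its binding domain → cannot satisfy Principle A.
*Odette₄* c-commands the anaphor within its binding domain → licit binder.
*Maya₅* c-commands the anaphor within its binding domain → licit binder.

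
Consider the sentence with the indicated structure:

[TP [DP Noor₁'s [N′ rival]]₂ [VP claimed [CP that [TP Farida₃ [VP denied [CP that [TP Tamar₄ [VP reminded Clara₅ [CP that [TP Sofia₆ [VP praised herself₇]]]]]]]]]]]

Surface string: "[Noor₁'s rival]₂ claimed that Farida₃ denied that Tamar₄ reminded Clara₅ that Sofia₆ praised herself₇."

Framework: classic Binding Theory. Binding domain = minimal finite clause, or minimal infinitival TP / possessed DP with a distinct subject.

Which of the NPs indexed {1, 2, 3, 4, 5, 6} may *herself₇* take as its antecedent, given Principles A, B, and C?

*herself* is an anaphor, so Principle A applies: it must be bound in its binding domain.
Binding domain of *herself₇*: the embedded TP, whose subject is Sofia₆.
*Noor₁* does not c-command the anaphor → cannot bind it.
*[Noor₁'s rival]₂* c-commands the anaphor but is outside its binding domain → cannot satisfy Principle A.
*Farida₃* c-commands the anaphor but is outside its binding domain → cannot satisfy Principle A.
*Tamar₄* c-commands the anaphor but is outside its binding domain → cannot satisfy Principle A.
*Clara₅* c-commands the anaphor but is outside its binding domain → cannot satisfy Principle A.
*Sofia₆* c-commands the anaphor within its binding domain → licit binder.

{6}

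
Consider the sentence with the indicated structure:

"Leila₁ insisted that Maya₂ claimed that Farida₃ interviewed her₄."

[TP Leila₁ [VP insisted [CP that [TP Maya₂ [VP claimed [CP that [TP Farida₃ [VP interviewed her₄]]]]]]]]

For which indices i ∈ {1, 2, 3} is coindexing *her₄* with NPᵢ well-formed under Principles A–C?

*her* is a pronoun, so Principle B applies: it must be free in its binding domain.
Binding domain of *her₄*: the embedded TP, whose subject is Farida₃.
*Leila₁* c-commands the pronoun but from outside its binding domain, and is not c-commanded by it → coindexation permitted.
*Maya₂* c-commands the pronoun but from outside its binding domain, and is not c-commanded by it → coindexation permitted.
*Farida₃* c-commands the pronoun within its binding domain → coindexation would violate Principle B.

{1, 2}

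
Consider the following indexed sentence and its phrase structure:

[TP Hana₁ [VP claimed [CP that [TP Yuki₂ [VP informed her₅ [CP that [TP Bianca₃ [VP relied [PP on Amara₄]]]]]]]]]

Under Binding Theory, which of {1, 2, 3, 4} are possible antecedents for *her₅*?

{1}

*her* is a pronoun, so Principle B applies: it must be free in its binding domain.
Binding domain of *her₅*: the embedded TP, whose subject is Yuki₂.
*Hana₁* c-commands the pronoun but from outside its binding domain, and is not c-commanded by it → coindexation permitted.
*Yuki₂* c-commands the pronoun within its binding domain → coindexation would violate Principle B.
*Bianca₃*: the pronoun c-commands this R-expression → coindexation would violate Principle C on *Bianca₃*.
*Amara₄*: the pronoun c-commands this R-expression → coindexation would violate Principle C on *Amara₄*.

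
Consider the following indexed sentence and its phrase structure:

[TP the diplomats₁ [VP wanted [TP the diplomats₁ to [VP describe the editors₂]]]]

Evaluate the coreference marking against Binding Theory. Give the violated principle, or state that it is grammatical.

The two coindexed NPs are *the diplomats₁* (the lower occurrence) and *the diplomats₁* (the higher occurrence).
*the diplomats₁* (the lower occurrence) is an R-expression. Principle C requires it to be free everywhere.
*the diplomats₁* (the higher occurrence) c-commands it and carries the same index.
The R-expression is bound → Principle C violation.

Principle C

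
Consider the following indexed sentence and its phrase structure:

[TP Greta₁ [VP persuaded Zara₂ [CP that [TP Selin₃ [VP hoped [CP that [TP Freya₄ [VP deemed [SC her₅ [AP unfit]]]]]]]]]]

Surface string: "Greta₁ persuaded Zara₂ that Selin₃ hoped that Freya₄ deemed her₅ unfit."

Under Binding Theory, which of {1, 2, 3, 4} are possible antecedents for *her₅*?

{1, 2, 3}

*her* is a pronoun, so Principle B applies: it must be free in its binding domain.
Binding domain of *her₅*: the embedded TP, whose subject is Freya₄.
*Greta₁* c-commands the pronoun but from outside its binding domain, and is not c-commanded by it → coindexation permitted.
*Zara₂* c-commands the pronoun but from outside its binding domain, and is not c-commanded by it → coindexation permitted.
*Selin₃* c-commands the pronoun but from outside its binding domain, and is not c-commanded by it → coindexation permitted.
*Freya₄* c-commands the pronoun within its binding domain → coindexation would violate Principle B.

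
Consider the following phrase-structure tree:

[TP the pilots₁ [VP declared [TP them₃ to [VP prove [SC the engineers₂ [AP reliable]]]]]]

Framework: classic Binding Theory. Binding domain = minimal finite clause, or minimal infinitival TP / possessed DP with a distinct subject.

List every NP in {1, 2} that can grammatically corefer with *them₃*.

none

*them* is a pronoun, so Principle B applies: it must be free in its binding domain.
Binding domain of *them₃*: the matrix TP, whose subject is the pilots₁.
*the pilots₁* c-commands the pronoun within its binding domain → coindexation would violate Principle B.
*the engineers₂*: the pronoun c-commands this R-expression → coindexation would violate Principle C on *the engineers₂*.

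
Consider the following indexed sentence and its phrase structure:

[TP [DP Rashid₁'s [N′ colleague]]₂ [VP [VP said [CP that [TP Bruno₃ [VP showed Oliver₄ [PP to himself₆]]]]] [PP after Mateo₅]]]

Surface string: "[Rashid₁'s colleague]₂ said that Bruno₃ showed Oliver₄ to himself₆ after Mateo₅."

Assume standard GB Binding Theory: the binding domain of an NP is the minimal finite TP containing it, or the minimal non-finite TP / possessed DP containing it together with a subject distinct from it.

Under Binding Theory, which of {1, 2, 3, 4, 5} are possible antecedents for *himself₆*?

*himself* is an anaphor, so Principle A applies: it must be bound in its binding domain.
Binding domain of *himself₆*: the embedded TP, whose subject is Bruno₃.
*Rashid₁* does not c-command the anaphor → cannot bind it.
*[Rashid₁'s colleague]₂* c-commands the anaphor but is outside its binding domain → cannot satisfy Principle A.
*Bruno₃* c-commands the anaphor within its binding domain → licit binder.
*Oliver₄* c-commands the anaphor within its binding domain → licit binder.
*Mateo₅* does not c-command the anaphor → cannot bind it.

{3, 4}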